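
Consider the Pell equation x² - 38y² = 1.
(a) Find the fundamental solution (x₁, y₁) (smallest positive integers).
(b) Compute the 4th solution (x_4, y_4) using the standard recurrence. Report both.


Step 1: Find the fundamental solution (x₁, y₁) of x² - 38y² = 1.
  Expand √38 as a continued fraction. a₀ = ⌊√38⌋ = 6; iterate m_{k+1} = d_k·a_k − m_k, d_{k+1} = (38 − m_{k+1}²)/d_k, a_{k+1} = ⌊(a₀ + m_{k+1})/d_{k+1}⌋ (starting m₀ = 0, d₀ = 1), with convergents p_k = a_k·p_{k-1} + p_{k-2}, q_k = a_k·q_{k-1} + q_{k-2} (p₋₁ = 1, q₋₁ = 0):
  k = 0: a₀ = 6; p₀/q₀ = 6/1; p₀² − 38·q₀² = 36 − 38 = -2.
  k = 1: m = 6, d = 2, a = ⌊(6 + 6)/2⌋ = 6; p/q = (6·6 + 1)/(6·1 + 0) = 37/6; p² − 38·q² = 1369 − 1368 = 1.
  The first convergent with p² − 38·q² = 1 gives the fundamental solution (x₁, y₁) = (37, 6).
Step 2: Apply the recurrence (x_{n+1}, y_{n+1}) = (x₁x_n + 38y₁y_n, x₁y_n + y₁x_n) repeatedly.
  From (x_1, y_1) = (37, 6): x_2 = 37·37 + 38·6·6 = 2737; y_2 = 37·6 + 6·37 = 444.
  From (x_2, y_2) = (2737, 444): x_3 = 37·2737 + 38·6·444 = 202501; y_3 = 37·444 + 6·2737 = 32850.
  From (x_3, y_3) = (202501, 32850): x_4 = 37·202501 + 38·6·32850 = 14982337; y_4 = 37·32850 + 6·202501 = 2430456.
Step 3: Verify x_4² - 38·y_4² = 224470421981569 - 224470421981568 = 1 (should be 1). ✓

(x_1, y_1) = (37, 6); (x_4, y_4) = (14982337, 2430456).


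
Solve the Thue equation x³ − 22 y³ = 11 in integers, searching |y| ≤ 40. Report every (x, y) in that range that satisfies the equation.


The equation is x³ - 22y³ = 11. For fixed y, x³ = 22·y³ + 11, so a solution requires the RHS to be a perfect cube.
Strategy: iterate y from -40 to 40, compute RHS = 22·y³ + 11, and check whether it is a (positive or negative) perfect cube.
Check small values of y:
  y = 0: RHS = 11 is not a perfect cube.
  y = 1: RHS = 33 is not a perfect cube.
  y = -1: RHS = -11 is not a perfect cube.
  y = 2: RHS = 187 is not a perfect cube.
  y = -2: RHS = -165 is not a perfect cube.
  y = 3: RHS = 605 is not a perfect cube.
  y = -3: RHS = -583 is not a perfect cube.
Continuing the search up to |y| = 40 finds no solutions either.
No (x, y) in the scanned range satisfies the equation.

No integer solutions with |y| ≤ 40.


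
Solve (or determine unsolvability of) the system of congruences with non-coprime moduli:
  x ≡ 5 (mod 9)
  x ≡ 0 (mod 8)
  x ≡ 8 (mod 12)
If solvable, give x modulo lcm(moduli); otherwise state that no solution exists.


Moduli 9, 8, 12 are not pairwise coprime, so CRT works modulo lcm(m_i) when all pairwise compatibility conditions hold.
Pairwise compatibility: gcd(m_i, m_j) must divide a_i - a_j for every pair.
Merge one congruence at a time:
  Start: x ≡ 5 (mod 9).
  Combine with x ≡ 0 (mod 8): gcd(9, 8) = 1; 0 - 5 = -5, which IS divisible by 1, so compatible.
    Write x = 5 + 9·t and substitute into x ≡ 0 (mod 8): 9·t ≡ 0 − 5 = -5 (mod 8).
    Reduce coefficients mod 8: 1·t ≡ 3 (mod 8).
    So t ≡ 3 (mod 8).
    Then x = 5 + 9·3 = 32, valid modulo lcm(9, 8) = 72: x ≡ 32 (mod 72).
  Combine with x ≡ 8 (mod 12): gcd(72, 12) = 12; 8 - 32 = -24, which IS divisible by 12, so compatible.
    Write x = 32 + 72·t and substitute into x ≡ 8 (mod 12): 72·t ≡ 8 − 32 = -24 (mod 12).
    Divide the congruence (and modulus) by g = 12: 6·t ≡ -2 (mod 1).
    Modulo 1 every t works; take t = 0.
    Then x = 32 + 72·0 = 32, valid modulo lcm(72, 12) = 72: x ≡ 32 (mod 72).
Verify: 32 mod 9 = 5, 32 mod 8 = 0, 32 mod 12 = 8.

x ≡ 32 (mod 72).


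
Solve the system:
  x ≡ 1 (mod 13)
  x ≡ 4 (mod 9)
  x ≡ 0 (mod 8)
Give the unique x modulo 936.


Moduli 13, 9, 8 are pairwise coprime; by CRT there is a unique solution modulo M = 13 · 9 · 8 = 936.
Solve pairwise, accumulating the modulus:
  Start with x ≡ 1 (mod 13).
  Combine with x ≡ 4 (mod 9): since gcd(13, 9) = 1, we get a unique residue mod 117.
    Write x = 1 + 13·t and substitute into x ≡ 4 (mod 9): 13·t ≡ 4 − 1 = 3 (mod 9).
    Reduce coefficients mod 9: 4·t ≡ 3 (mod 9).
    The inverse of 4 mod 9 is 7 (since 4·7 = 28 = 3·9 + 1), so t ≡ 7·3 = 21 ≡ 3 (mod 9).
    Then x = 1 + 13·3 = 40, valid modulo lcm(13, 9) = 117: x ≡ 40 (mod 117).
  Combine with x ≡ 0 (mod 8): since gcd(117, 8) = 1, we get a unique residue mod 936.
    Write x = 40 + 117·t and substitute into x ≡ 0 (mod 8): 117·t ≡ 0 − 40 = -40 (mod 8).
    Reduce coefficients mod 8: 5·t ≡ 0 (mod 8).
    The inverse of 5 mod 8 is 5 (since 5·5 = 25 = 3·8 + 1), so t ≡ 5·0 = 0 ≡ 0 (mod 8).
    Then x = 40 + 117·0 = 40, valid modulo lcm(117, 8) = 936: x ≡ 40 (mod 936).
Verify: 40 mod 13 = 1 ✓, 40 mod 9 = 4 ✓, 40 mod 8 = 0 ✓.

x ≡ 40 (mod 936).


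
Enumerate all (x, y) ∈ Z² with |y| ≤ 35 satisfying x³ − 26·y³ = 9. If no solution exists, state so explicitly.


The equation is x³ - 26y³ = 9. For fixed y, x³ = 26·y³ + 9, so a solution requires the RHS to be a perfect cube.
Strategy: iterate y from -35 to 35, compute RHS = 26·y³ + 9, and check whether it is a (positive or negative) perfect cube.
Check small values of y:
  y = 0: RHS = 9 is not a perfect cube.
  y = 1: RHS = 35 is not a perfect cube.
  y = -1: RHS = -17 is not a perfect cube.
  y = 2: RHS = 217 is not a perfect cube.
  y = -2: RHS = -199 is not a perfect cube.
  y = 3: RHS = 711 is not a perfect cube.
  y = -3: RHS = -693 is not a perfect cube.
Continuing the search up to |y| = 35 finds no solutions either.
No (x, y) in the scanned range satisfies the equation.

No integer solutions with |y| ≤ 35.


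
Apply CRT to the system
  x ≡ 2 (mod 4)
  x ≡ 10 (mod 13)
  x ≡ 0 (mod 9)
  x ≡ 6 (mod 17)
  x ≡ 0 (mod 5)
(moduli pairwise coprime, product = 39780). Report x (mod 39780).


Product of moduli M = 4 · 13 · 9 · 17 · 5 = 39780.
Merge one congruence at a time:
  Start: x ≡ 2 (mod 4).
  Combine with x ≡ 10 (mod 13); new modulus lcm = 52.
    Write x = 2 + 4·t and substitute into x ≡ 10 (mod 13): 4·t ≡ 10 − 2 = 8 (mod 13).
    The inverse of 4 mod 13 is 10 (since 4·10 = 40 = 3·13 + 1), so t ≡ 10·8 = 80 ≡ 2 (mod 13).
    Then x = 2 + 4·2 = 10, valid modulo lcm(4, 13) = 52: x ≡ 10 (mod 52).
  Combine with x ≡ 0 (mod 9); new modulus lcm = 468.
    Write x = 10 + 52·t and substitute into x ≡ 0 (mod 9): 52·t ≡ 0 − 10 = -10 (mod 9).
    Reduce coefficients mod 9: 7·t ≡ 8 (mod 9).
    The inverse of 7 mod 9 is 4 (since 7·4 = 28 = 3·9 + 1), so t ≡ 4·8 = 32 ≡ 5 (mod 9).
    Then x = 10 + 52·5 = 270, valid modulo lcm(52, 9) = 468: x ≡ 270 (mod 468).
  Combine with x ≡ 6 (mod 17); new modulus lcm = 7956.
    Write x = 270 + 468·t and substitute into x ≡ 6 (mod 17): 468·t ≡ 6 − 270 = -264 (mod 17).
    Reduce coefficients mod 17: 9·t ≡ 8 (mod 17).
    The inverse of 9 mod 17 is 2 (since 9·2 = 18 = 1·17 + 1), so t ≡ 2·8 = 16 ≡ 16 (mod 17).
    Then x = 270 + 468·16 = 7758, valid modulo lcm(468, 17) = 7956: x ≡ 7758 (mod 7956).
  Combine with x ≡ 0 (mod 5); new modulus lcm = 39780.
    Write x = 7758 + 7956·t and substitute into x ≡ 0 (mod 5): 7956·t ≡ 0 − 7758 = -7758 (mod 5).
    Reduce coefficients mod 5: 1·t ≡ 2 (mod 5).
    So t ≡ 2 (mod 5).
    Then x = 7758 + 7956·2 = 23670, valid modulo lcm(7956, 5) = 39780: x ≡ 23670 (mod 39780).
Verify against each original: 23670 mod 4 = 2, 23670 mod 13 = 10, 23670 mod 9 = 0, 23670 mod 17 = 6, 23670 mod 5 = 0.

x ≡ 23670 (mod 39780).


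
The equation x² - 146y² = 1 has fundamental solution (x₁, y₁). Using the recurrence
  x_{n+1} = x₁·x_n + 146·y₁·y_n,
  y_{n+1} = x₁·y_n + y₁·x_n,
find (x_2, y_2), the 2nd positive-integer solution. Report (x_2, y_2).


Step 1: Find the fundamental solution (x₁, y₁) of x² - 146y² = 1.
  Expand √146 as a continued fraction. a₀ = ⌊√146⌋ = 12; iterate m_{k+1} = d_k·a_k − m_k, d_{k+1} = (146 − m_{k+1}²)/d_k, a_{k+1} = ⌊(a₀ + m_{k+1})/d_{k+1}⌋ (starting m₀ = 0, d₀ = 1), with convergents p_k = a_k·p_{k-1} + p_{k-2}, q_k = a_k·q_{k-1} + q_{k-2} (p₋₁ = 1, q₋₁ = 0):
  k = 0: a₀ = 12; p₀/q₀ = 12/1; p₀² − 146·q₀² = 144 − 146 = -2.
  k = 1: m = 12, d = 2, a = ⌊(12 + 12)/2⌋ = 12; p/q = (12·12 + 1)/(12·1 + 0) = 145/12; p² − 146·q² = 21025 − 21024 = 1.
  The first convergent with p² − 146·q² = 1 gives the fundamental solution (x₁, y₁) = (145, 12).
Step 2: Apply the recurrence (x_{n+1}, y_{n+1}) = (x₁x_n + 146y₁y_n, x₁y_n + y₁x_n) repeatedly.
  From (x_1, y_1) = (145, 12): x_2 = 145·145 + 146·12·12 = 42049; y_2 = 145·12 + 12·145 = 3480.
Step 3: Verify x_2² - 146·y_2² = 1768118401 - 1768118400 = 1 (should be 1). ✓

(x_1, y_1) = (145, 12); (x_2, y_2) = (42049, 3480).


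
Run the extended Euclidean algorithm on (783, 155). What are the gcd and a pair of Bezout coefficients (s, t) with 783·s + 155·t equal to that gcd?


Euclidean algorithm on (783, 155) — divide until remainder is 0:
  783 = 5 · 155 + 8
  155 = 19 · 8 + 3
  8 = 2 · 3 + 2
  3 = 1 · 2 + 1
  2 = 2 · 1 + 0
gcd(783, 155) = 1.
Track Bezout coefficients alongside the remainders: start with r₀ = 783 = a·1 + b·0 (s = 1, t = 0) and r₁ = 155 = a·0 + b·1 (s = 0, t = 1); each new remainder r_{k+1} = r_{k-1} − q_k·r_k inherits s_{k+1} = s_{k-1} − q_k·s_k, t_{k+1} = t_{k-1} − q_k·t_k, so r_k = a·s_k + b·t_k at every step:
  q = 5: r = 8, s = 1 − 5·0 = 1, t = 0 − 5·1 = -5  (check: 783·1 + 155·(-5) = 8)
  q = 19: r = 3, s = 0 − 19·1 = -19, t = 1 − 19·(-5) = 96  (check: 783·(-19) + 155·96 = 3)
  q = 2: r = 2, s = 1 − 2·(-19) = 39, t = -5 − 2·96 = -197  (check: 783·39 + 155·(-197) = 2)
  q = 1: r = 1, s = -19 − 1·39 = -58, t = 96 − 1·(-197) = 293  (check: 783·(-58) + 155·293 = 1)
The row with r = 1 (the gcd) gives the Bezout coefficients s = -58, t = 293.
Result: 783 · (-58) + 155 · (293) = 1.

gcd(783, 155) = 1; s = -58, t = 293 (check: 783·(-58) + 155·293 = 1).


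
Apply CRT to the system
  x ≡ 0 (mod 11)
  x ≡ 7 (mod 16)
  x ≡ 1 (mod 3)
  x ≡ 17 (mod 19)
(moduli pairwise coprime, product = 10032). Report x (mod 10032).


Product of moduli M = 11 · 16 · 3 · 19 = 10032.
Merge one congruence at a time:
  Start: x ≡ 0 (mod 11).
  Combine with x ≡ 7 (mod 16); new modulus lcm = 176.
    Write x = 0 + 11·t and substitute into x ≡ 7 (mod 16): 11·t ≡ 7 − 0 = 7 (mod 16).
    The inverse of 11 mod 16 is 3 (since 11·3 = 33 = 2·16 + 1), so t ≡ 3·7 = 21 ≡ 5 (mod 16).
    Then x = 0 + 11·5 = 55, valid modulo lcm(11, 16) = 176: x ≡ 55 (mod 176).
  Combine with x ≡ 1 (mod 3); new modulus lcm = 528.
    Write x = 55 + 176·t and substitute into x ≡ 1 (mod 3): 176·t ≡ 1 − 55 = -54 (mod 3).
    Reduce coefficients mod 3: 2·t ≡ 0 (mod 3).
    The inverse of 2 mod 3 is 2 (since 2·2 = 4 = 1·3 + 1), so t ≡ 2·0 = 0 ≡ 0 (mod 3).
    Then x = 55 + 176·0 = 55, valid modulo lcm(176, 3) = 528: x ≡ 55 (mod 528).
  Combine with x ≡ 17 (mod 19); new modulus lcm = 10032.
    Write x = 55 + 528·t and substitute into x ≡ 17 (mod 19): 528·t ≡ 17 − 55 = -38 (mod 19).
    Reduce coefficients mod 19: 15·t ≡ 0 (mod 19).
    The inverse of 15 mod 19 is 14 (since 15·14 = 210 = 11·19 + 1), so t ≡ 14·0 = 0 ≡ 0 (mod 19).
    Then x = 55 + 528·0 = 55, valid modulo lcm(528, 19) = 10032: x ≡ 55 (mod 10032).
Verify against each original: 55 mod 11 = 0, 55 mod 16 = 7, 55 mod 3 = 1, 55 mod 19 = 17.

x ≡ 55 (mod 10032).


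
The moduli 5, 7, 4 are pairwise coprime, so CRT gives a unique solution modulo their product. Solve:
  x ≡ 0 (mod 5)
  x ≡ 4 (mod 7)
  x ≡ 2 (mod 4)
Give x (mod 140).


Moduli 5, 7, 4 are pairwise coprime; by CRT there is a unique solution modulo M = 5 · 7 · 4 = 140.
Solve pairwise, accumulating the modulus:
  Start with x ≡ 0 (mod 5).
  Combine with x ≡ 4 (mod 7): since gcd(5, 7) = 1, we get a unique residue mod 35.
    Write x = 0 + 5·t and substitute into x ≡ 4 (mod 7): 5·t ≡ 4 − 0 = 4 (mod 7).
    The inverse of 5 mod 7 is 3 (since 5·3 = 15 = 2·7 + 1), so t ≡ 3·4 = 12 ≡ 5 (mod 7).
    Then x = 0 + 5·5 = 25, valid modulo lcm(5, 7) = 35: x ≡ 25 (mod 35).
  Combine with x ≡ 2 (mod 4): since gcd(35, 4) = 1, we get a unique residue mod 140.
    Write x = 25 + 35·t and substitute into x ≡ 2 (mod 4): 35·t ≡ 2 − 25 = -23 (mod 4).
    Reduce coefficients mod 4: 3·t ≡ 1 (mod 4).
    The inverse of 3 mod 4 is 3 (since 3·3 = 9 = 2·4 + 1), so t ≡ 3·1 = 3 ≡ 3 (mod 4).
    Then x = 25 + 35·3 = 130, valid modulo lcm(35, 4) = 140: x ≡ 130 (mod 140).
Verify: 130 mod 5 = 0 ✓, 130 mod 7 = 4 ✓, 130 mod 4 = 2 ✓.

x ≡ 130 (mod 140).


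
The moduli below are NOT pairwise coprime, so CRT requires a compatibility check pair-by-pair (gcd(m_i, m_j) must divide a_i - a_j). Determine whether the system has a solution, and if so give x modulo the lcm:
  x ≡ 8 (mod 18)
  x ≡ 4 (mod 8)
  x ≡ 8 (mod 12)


Moduli 18, 8, 12 are not pairwise coprime, so CRT works modulo lcm(m_i) when all pairwise compatibility conditions hold.
Pairwise compatibility: gcd(m_i, m_j) must divide a_i - a_j for every pair.
Merge one congruence at a time:
  Start: x ≡ 8 (mod 18).
  Combine with x ≡ 4 (mod 8): gcd(18, 8) = 2; 4 - 8 = -4, which IS divisible by 2, so compatible.
    Write x = 8 + 18·t and substitute into x ≡ 4 (mod 8): 18·t ≡ 4 − 8 = -4 (mod 8).
    Divide the congruence (and modulus) by g = 2: 9·t ≡ -2 (mod 4).
    Reduce coefficients mod 4: 1·t ≡ 2 (mod 4).
    So t ≡ 2 (mod 4).
    Then x = 8 + 18·2 = 44, valid modulo lcm(18, 8) = 72: x ≡ 44 (mod 72).
  Combine with x ≡ 8 (mod 12): gcd(72, 12) = 12; 8 - 44 = -36, which IS divisible by 12, so compatible.
    Write x = 44 + 72·t and substitute into x ≡ 8 (mod 12): 72·t ≡ 8 − 44 = -36 (mod 12).
    Divide the congruence (and modulus) by g = 12: 6·t ≡ -3 (mod 1).
    Modulo 1 every t works; take t = 0.
    Then x = 44 + 72·0 = 44, valid modulo lcm(72, 12) = 72: x ≡ 44 (mod 72).
Verify: 44 mod 18 = 8, 44 mod 8 = 4, 44 mod 12 = 8.

x ≡ 44 (mod 72).


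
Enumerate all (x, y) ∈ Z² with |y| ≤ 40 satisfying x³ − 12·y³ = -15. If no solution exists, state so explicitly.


The equation is x³ - 12y³ = -15. For fixed y, x³ = 12·y³ − 15, so a solution requires the RHS to be a perfect cube.
Strategy: iterate y from -40 to 40, compute RHS = 12·y³ − 15, and check whether it is a (positive or negative) perfect cube.
Check small values of y:
  y = 0: RHS = -15 is not a perfect cube.
  y = 1: RHS = -3 is not a perfect cube.
  y = -1: RHS = -27 = (-3)³ ⇒ x = -3 works.
  y = 2: RHS = 81 is not a perfect cube.
  y = -2: RHS = -111 is not a perfect cube.
  y = 3: RHS = 309 is not a perfect cube.
  y = -3: RHS = -339 is not a perfect cube.
Continuing the search up to |y| = 40 finds no further solutions beyond those listed.
Collected solutions: (-3, -1).

Solutions (with |y| ≤ 40): (-3, -1).


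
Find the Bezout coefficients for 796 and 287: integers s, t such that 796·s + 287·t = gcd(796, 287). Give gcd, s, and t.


Euclidean algorithm on (796, 287) — divide until remainder is 0:
  796 = 2 · 287 + 222
  287 = 1 · 222 + 65
  222 = 3 · 65 + 27
  65 = 2 · 27 + 11
  27 = 2 · 11 + 5
  11 = 2 · 5 + 1
  5 = 5 · 1 + 0
gcd(796, 287) = 1.
Track Bezout coefficients alongside the remainders: start with r₀ = 796 = a·1 + b·0 (s = 1, t = 0) and r₁ = 287 = a·0 + b·1 (s = 0, t = 1); each new remainder r_{k+1} = r_{k-1} − q_k·r_k inherits s_{k+1} = s_{k-1} − q_k·s_k, t_{k+1} = t_{k-1} − q_k·t_k, so r_k = a·s_k + b·t_k at every step:
  q = 2: r = 222, s = 1 − 2·0 = 1, t = 0 − 2·1 = -2  (check: 796·1 + 287·(-2) = 222)
  q = 1: r = 65, s = 0 − 1·1 = -1, t = 1 − 1·(-2) = 3  (check: 796·(-1) + 287·3 = 65)
  q = 3: r = 27, s = 1 − 3·(-1) = 4, t = -2 − 3·3 = -11  (check: 796·4 + 287·(-11) = 27)
  q = 2: r = 11, s = -1 − 2·4 = -9, t = 3 − 2·(-11) = 25  (check: 796·(-9) + 287·25 = 11)
  q = 2: r = 5, s = 4 − 2·(-9) = 22, t = -11 − 2·25 = -61  (check: 796·22 + 287·(-61) = 5)
  q = 2: r = 1, s = -9 − 2·22 = -53, t = 25 − 2·(-61) = 147  (check: 796·(-53) + 287·147 = 1)
The row with r = 1 (the gcd) gives the Bezout coefficients s = -53, t = 147.
Result: 796 · (-53) + 287 · (147) = 1.

gcd(796, 287) = 1; s = -53, t = 147 (check: 796·(-53) + 287·147 = 1).


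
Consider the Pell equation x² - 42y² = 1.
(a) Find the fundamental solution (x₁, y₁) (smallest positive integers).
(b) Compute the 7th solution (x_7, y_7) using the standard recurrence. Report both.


Step 1: Find the fundamental solution (x₁, y₁) of x² - 42y² = 1.
  Expand √42 as a continued fraction. a₀ = ⌊√42⌋ = 6; iterate m_{k+1} = d_k·a_k − m_k, d_{k+1} = (42 − m_{k+1}²)/d_k, a_{k+1} = ⌊(a₀ + m_{k+1})/d_{k+1}⌋ (starting m₀ = 0, d₀ = 1), with convergents p_k = a_k·p_{k-1} + p_{k-2}, q_k = a_k·q_{k-1} + q_{k-2} (p₋₁ = 1, q₋₁ = 0):
  k = 0: a₀ = 6; p₀/q₀ = 6/1; p₀² − 42·q₀² = 36 − 42 = -6.
  k = 1: m = 6, d = 6, a = ⌊(6 + 6)/6⌋ = 2; p/q = (2·6 + 1)/(2·1 + 0) = 13/2; p² − 42·q² = 169 − 168 = 1.
  The first convergent with p² − 42·q² = 1 gives the fundamental solution (x₁, y₁) = (13, 2).
Step 2: Apply the recurrence (x_{n+1}, y_{n+1}) = (x₁x_n + 42y₁y_n, x₁y_n + y₁x_n) repeatedly.
  From (x_1, y_1) = (13, 2): x_2 = 13·13 + 42·2·2 = 337; y_2 = 13·2 + 2·13 = 52.
  From (x_2, y_2) = (337, 52): x_3 = 13·337 + 42·2·52 = 8749; y_3 = 13·52 + 2·337 = 1350.
  From (x_3, y_3) = (8749, 1350): x_4 = 13·8749 + 42·2·1350 = 227137; y_4 = 13·1350 + 2·8749 = 35048.
  From (x_4, y_4) = (227137, 35048): x_5 = 13·227137 + 42·2·35048 = 5896813; y_5 = 13·35048 + 2·227137 = 909898.
  From (x_5, y_5) = (5896813, 909898): x_6 = 13·5896813 + 42·2·909898 = 153090001; y_6 = 13·909898 + 2·5896813 = 23622300.
  From (x_6, y_6) = (153090001, 23622300): x_7 = 13·153090001 + 42·2·23622300 = 3974443213; y_7 = 13·23622300 + 2·153090001 = 613269902.
Step 3: Verify x_7² - 42·y_7² = 15796198853361763369 - 15796198853361763368 = 1 (should be 1). ✓

(x_1, y_1) = (13, 2); (x_7, y_7) = (3974443213, 613269902).


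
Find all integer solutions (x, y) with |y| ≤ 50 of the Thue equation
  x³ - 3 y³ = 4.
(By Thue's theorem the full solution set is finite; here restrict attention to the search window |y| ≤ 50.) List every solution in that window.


The equation is x³ - 3y³ = 4. For fixed y, x³ = 3·y³ + 4, so a solution requires the RHS to be a perfect cube.
Strategy: iterate y from -50 to 50, compute RHS = 3·y³ + 4, and check whether it is a (positive or negative) perfect cube.
Check small values of y:
  y = 0: RHS = 4 is not a perfect cube.
  y = 1: RHS = 7 is not a perfect cube.
  y = -1: RHS = 1 = (1)³ ⇒ x = 1 works.
  y = 2: RHS = 28 is not a perfect cube.
  y = -2: RHS = -20 is not a perfect cube.
  y = 3: RHS = 85 is not a perfect cube.
  y = -3: RHS = -77 is not a perfect cube.
Continuing the search up to |y| = 50 finds no further solutions beyond those listed.
Collected solutions: (1, -1).

Solutions (with |y| ≤ 50): (1, -1).


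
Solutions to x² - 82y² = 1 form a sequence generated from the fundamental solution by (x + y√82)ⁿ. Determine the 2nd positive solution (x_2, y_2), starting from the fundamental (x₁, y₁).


Step 1: Find the fundamental solution (x₁, y₁) of x² - 82y² = 1.
  Expand √82 as a continued fraction. a₀ = ⌊√82⌋ = 9; iterate m_{k+1} = d_k·a_k − m_k, d_{k+1} = (82 − m_{k+1}²)/d_k, a_{k+1} = ⌊(a₀ + m_{k+1})/d_{k+1}⌋ (starting m₀ = 0, d₀ = 1), with convergents p_k = a_k·p_{k-1} + p_{k-2}, q_k = a_k·q_{k-1} + q_{k-2} (p₋₁ = 1, q₋₁ = 0):
  k = 0: a₀ = 9; p₀/q₀ = 9/1; p₀² − 82·q₀² = 81 − 82 = -1.
  k = 1: m = 9, d = 1, a = ⌊(9 + 9)/1⌋ = 18; p/q = (18·9 + 1)/(18·1 + 0) = 163/18; p² − 82·q² = 26569 − 26568 = 1.
  The first convergent with p² − 82·q² = 1 gives the fundamental solution (x₁, y₁) = (163, 18).
Step 2: Apply the recurrence (x_{n+1}, y_{n+1}) = (x₁x_n + 82y₁y_n, x₁y_n + y₁x_n) repeatedly.
  From (x_1, y_1) = (163, 18): x_2 = 163·163 + 82·18·18 = 53137; y_2 = 163·18 + 18·163 = 5868.
Step 3: Verify x_2² - 82·y_2² = 2823540769 - 2823540768 = 1 (should be 1). ✓

(x_1, y_1) = (163, 18); (x_2, y_2) = (53137, 5868).


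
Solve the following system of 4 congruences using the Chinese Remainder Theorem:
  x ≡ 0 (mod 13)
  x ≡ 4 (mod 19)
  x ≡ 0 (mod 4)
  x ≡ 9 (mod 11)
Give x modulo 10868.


Product of moduli M = 13 · 19 · 4 · 11 = 10868.
Merge one congruence at a time:
  Start: x ≡ 0 (mod 13).
  Combine with x ≡ 4 (mod 19); new modulus lcm = 247.
    Write x = 0 + 13·t and substitute into x ≡ 4 (mod 19): 13·t ≡ 4 − 0 = 4 (mod 19).
    The inverse of 13 mod 19 is 3 (since 13·3 = 39 = 2·19 + 1), so t ≡ 3·4 = 12 ≡ 12 (mod 19).
    Then x = 0 + 13·12 = 156, valid modulo lcm(13, 19) = 247: x ≡ 156 (mod 247).
  Combine with x ≡ 0 (mod 4); new modulus lcm = 988.
    Write x = 156 + 247·t and substitute into x ≡ 0 (mod 4): 247·t ≡ 0 − 156 = -156 (mod 4).
    Reduce coefficients mod 4: 3·t ≡ 0 (mod 4).
    The inverse of 3 mod 4 is 3 (since 3·3 = 9 = 2·4 + 1), so t ≡ 3·0 = 0 ≡ 0 (mod 4).
    Then x = 156 + 247·0 = 156, valid modulo lcm(247, 4) = 988: x ≡ 156 (mod 988).
  Combine with x ≡ 9 (mod 11); new modulus lcm = 10868.
    Write x = 156 + 988·t and substitute into x ≡ 9 (mod 11): 988·t ≡ 9 − 156 = -147 (mod 11).
    Reduce coefficients mod 11: 9·t ≡ 7 (mod 11).
    The inverse of 9 mod 11 is 5 (since 9·5 = 45 = 4·11 + 1), so t ≡ 5·7 = 35 ≡ 2 (mod 11).
    Then x = 156 + 988·2 = 2132, valid modulo lcm(988, 11) = 10868: x ≡ 2132 (mod 10868).
Verify against each original: 2132 mod 13 = 0, 2132 mod 19 = 4, 2132 mod 4 = 0, 2132 mod 11 = 9.

x ≡ 2132 (mod 10868).


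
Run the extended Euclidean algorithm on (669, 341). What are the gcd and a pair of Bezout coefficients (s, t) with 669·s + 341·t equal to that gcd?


Euclidean algorithm on (669, 341) — divide until remainder is 0:
  669 = 1 · 341 + 328
  341 = 1 · 328 + 13
  328 = 25 · 13 + 3
  13 = 4 · 3 + 1
  3 = 3 · 1 + 0
gcd(669, 341) = 1.
Track Bezout coefficients alongside the remainders: start with r₀ = 669 = a·1 + b·0 (s = 1, t = 0) and r₁ = 341 = a·0 + b·1 (s = 0, t = 1); each new remainder r_{k+1} = r_{k-1} − q_k·r_k inherits s_{k+1} = s_{k-1} − q_k·s_k, t_{k+1} = t_{k-1} − q_k·t_k, so r_k = a·s_k + b·t_k at every step:
  q = 1: r = 328, s = 1 − 1·0 = 1, t = 0 − 1·1 = -1  (check: 669·1 + 341·(-1) = 328)
  q = 1: r = 13, s = 0 − 1·1 = -1, t = 1 − 1·(-1) = 2  (check: 669·(-1) + 341·2 = 13)
  q = 25: r = 3, s = 1 − 25·(-1) = 26, t = -1 − 25·2 = -51  (check: 669·26 + 341·(-51) = 3)
  q = 4: r = 1, s = -1 − 4·26 = -105, t = 2 − 4·(-51) = 206  (check: 669·(-105) + 341·206 = 1)
The row with r = 1 (the gcd) gives the Bezout coefficients s = -105, t = 206.
Result: 669 · (-105) + 341 · (206) = 1.

gcd(669, 341) = 1; s = -105, t = 206 (check: 669·(-105) + 341·206 = 1).


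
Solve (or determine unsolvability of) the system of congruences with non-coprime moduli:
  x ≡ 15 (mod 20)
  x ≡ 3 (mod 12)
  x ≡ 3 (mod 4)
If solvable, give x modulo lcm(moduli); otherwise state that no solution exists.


Moduli 20, 12, 4 are not pairwise coprime, so CRT works modulo lcm(m_i) when all pairwise compatibility conditions hold.
Pairwise compatibility: gcd(m_i, m_j) must divide a_i - a_j for every pair.
Merge one congruence at a time:
  Start: x ≡ 15 (mod 20).
  Combine with x ≡ 3 (mod 12): gcd(20, 12) = 4; 3 - 15 = -12, which IS divisible by 4, so compatible.
    Write x = 15 + 20·t and substitute into x ≡ 3 (mod 12): 20·t ≡ 3 − 15 = -12 (mod 12).
    Divide the congruence (and modulus) by g = 4: 5·t ≡ -3 (mod 3).
    Reduce coefficients mod 3: 2·t ≡ 0 (mod 3).
    The inverse of 2 mod 3 is 2 (since 2·2 = 4 = 1·3 + 1), so t ≡ 2·0 = 0 ≡ 0 (mod 3).
    Then x = 15 + 20·0 = 15, valid modulo lcm(20, 12) = 60: x ≡ 15 (mod 60).
  Combine with x ≡ 3 (mod 4): gcd(60, 4) = 4; 3 - 15 = -12, which IS divisible by 4, so compatible.
    Write x = 15 + 60·t and substitute into x ≡ 3 (mod 4): 60·t ≡ 3 − 15 = -12 (mod 4).
    Divide the congruence (and modulus) by g = 4: 15·t ≡ -3 (mod 1).
    Modulo 1 every t works; take t = 0.
    Then x = 15 + 60·0 = 15, valid modulo lcm(60, 4) = 60: x ≡ 15 (mod 60).
Verify: 15 mod 20 = 15, 15 mod 12 = 3, 15 mod 4 = 3.

x ≡ 15 (mod 60).


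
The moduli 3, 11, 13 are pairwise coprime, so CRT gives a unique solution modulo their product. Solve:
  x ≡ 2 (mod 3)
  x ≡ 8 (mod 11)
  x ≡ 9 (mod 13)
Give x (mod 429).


Moduli 3, 11, 13 are pairwise coprime; by CRT there is a unique solution modulo M = 3 · 11 · 13 = 429.
Solve pairwise, accumulating the modulus:
  Start with x ≡ 2 (mod 3).
  Combine with x ≡ 8 (mod 11): since gcd(3, 11) = 1, we get a unique residue mod 33.
    Write x = 2 + 3·t and substitute into x ≡ 8 (mod 11): 3·t ≡ 8 − 2 = 6 (mod 11).
    The inverse of 3 mod 11 is 4 (since 3·4 = 12 = 1·11 + 1), so t ≡ 4·6 = 24 ≡ 2 (mod 11).
    Then x = 2 + 3·2 = 8, valid modulo lcm(3, 11) = 33: x ≡ 8 (mod 33).
  Combine with x ≡ 9 (mod 13): since gcd(33, 13) = 1, we get a unique residue mod 429.
    Write x = 8 + 33·t and substitute into x ≡ 9 (mod 13): 33·t ≡ 9 − 8 = 1 (mod 13).
    Reduce coefficients mod 13: 7·t ≡ 1 (mod 13).
    The inverse of 7 mod 13 is 2 (since 7·2 = 14 = 1·13 + 1), so t ≡ 2·1 = 2 ≡ 2 (mod 13).
    Then x = 8 + 33·2 = 74, valid modulo lcm(33, 13) = 429: x ≡ 74 (mod 429).
Verify: 74 mod 3 = 2 ✓, 74 mod 11 = 8 ✓, 74 mod 13 = 9 ✓.

x ≡ 74 (mod 429).


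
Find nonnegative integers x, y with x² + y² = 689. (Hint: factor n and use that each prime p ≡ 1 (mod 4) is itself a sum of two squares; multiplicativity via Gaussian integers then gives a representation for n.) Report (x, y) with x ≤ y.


Step 1: Factor n = 689 = 13 · 53.
Step 2: Check the mod-4 condition on each prime factor: 13 ≡ 1 (mod 4), exponent 1; 53 ≡ 1 (mod 4), exponent 1.
All primes ≡ 3 (mod 4) appear to even exponent (or don't appear), so by the two-squares theorem n IS expressible as a sum of two squares.
Step 3: Build a representation. Here n = 13 · 53 is a product of primes ≡ 1 (mod 4). Each prime p ≡ 1 (mod 4) is itself a sum of two squares; find a² by testing p − a² for a perfect square:
  13: 13 − 1² = 12, 13 − 2² = 9 = 3² ⇒ 13 = 2² + 3².
  53: 53 − 1² = 52, 53 − 2² = 49 = 7² ⇒ 53 = 2² + 7².
  Combine using the Brahmagupta–Fibonacci identity (a² + b²)(c² + d²) = (ac − bd)² + (ad + bc)² = (ac + bd)² + (ad − bc)²:
  13 · 53 = 689: from (2² + 3²)(2² + 7²), take (2·2 − 3·7, 2·7 + 3·2) = (4 − 21, 14 + 6) = (-17, 20); dropping signs (only squares matter) gives (17, 20); check 17² + 20² = 289 + 400 = 689 ✓.
Step 4: Order so x ≤ y and verify: 17² + 20² = 289 + 400 = 689 = n. ✓

n = 689 = 17² + 20² (one valid representation with x ≤ y).


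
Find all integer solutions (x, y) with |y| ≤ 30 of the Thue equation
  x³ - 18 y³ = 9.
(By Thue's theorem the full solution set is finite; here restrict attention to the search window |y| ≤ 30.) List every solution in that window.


The equation is x³ - 18y³ = 9. For fixed y, x³ = 18·y³ + 9, so a solution requires the RHS to be a perfect cube.
Strategy: iterate y from -30 to 30, compute RHS = 18·y³ + 9, and check whether it is a (positive or negative) perfect cube.
Check small values of y:
  y = 0: RHS = 9 is not a perfect cube.
  y = 1: RHS = 27 = (3)³ ⇒ x = 3 works.
  y = -1: RHS = -9 is not a perfect cube.
  y = 2: RHS = 153 is not a perfect cube.
  y = -2: RHS = -135 is not a perfect cube.
  y = 3: RHS = 495 is not a perfect cube.
  y = -3: RHS = -477 is not a perfect cube.
Continuing the search up to |y| = 30 finds no further solutions beyond those listed.
Collected solutions: (3, 1).

Solutions (with |y| ≤ 30): (3, 1).


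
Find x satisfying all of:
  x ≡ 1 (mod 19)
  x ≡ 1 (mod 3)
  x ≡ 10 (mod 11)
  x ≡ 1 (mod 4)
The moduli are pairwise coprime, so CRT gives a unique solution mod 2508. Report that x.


Product of moduli M = 19 · 3 · 11 · 4 = 2508.
Merge one congruence at a time:
  Start: x ≡ 1 (mod 19).
  Combine with x ≡ 1 (mod 3); new modulus lcm = 57.
    Write x = 1 + 19·t and substitute into x ≡ 1 (mod 3): 19·t ≡ 1 − 1 = 0 (mod 3).
    Reduce coefficients mod 3: 1·t ≡ 0 (mod 3).
    So t ≡ 0 (mod 3).
    Then x = 1 + 19·0 = 1, valid modulo lcm(19, 3) = 57: x ≡ 1 (mod 57).
  Combine with x ≡ 10 (mod 11); new modulus lcm = 627.
    Write x = 1 + 57·t and substitute into x ≡ 10 (mod 11): 57·t ≡ 10 − 1 = 9 (mod 11).
    Reduce coefficients mod 11: 2·t ≡ 9 (mod 11).
    The inverse of 2 mod 11 is 6 (since 2·6 = 12 = 1·11 + 1), so t ≡ 6·9 = 54 ≡ 10 (mod 11).
    Then x = 1 + 57·10 = 571, valid modulo lcm(57, 11) = 627: x ≡ 571 (mod 627).
  Combine with x ≡ 1 (mod 4); new modulus lcm = 2508.
    Write x = 571 + 627·t and substitute into x ≡ 1 (mod 4): 627·t ≡ 1 − 571 = -570 (mod 4).
    Reduce coefficients mod 4: 3·t ≡ 2 (mod 4).
    The inverse of 3 mod 4 is 3 (since 3·3 = 9 = 2·4 + 1), so t ≡ 3·2 = 6 ≡ 2 (mod 4).
    Then x = 571 + 627·2 = 1825, valid modulo lcm(627, 4) = 2508: x ≡ 1825 (mod 2508).
Verify against each original: 1825 mod 19 = 1, 1825 mod 3 = 1, 1825 mod 11 = 10, 1825 mod 4 = 1.

x ≡ 1825 (mod 2508).


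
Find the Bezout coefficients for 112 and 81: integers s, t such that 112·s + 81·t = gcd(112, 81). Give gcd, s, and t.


Euclidean algorithm on (112, 81) — divide until remainder is 0:
  112 = 1 · 81 + 31
  81 = 2 · 31 + 19
  31 = 1 · 19 + 12
  19 = 1 · 12 + 7
  12 = 1 · 7 + 5
  7 = 1 · 5 + 2
  5 = 2 · 2 + 1
  2 = 2 · 1 + 0
gcd(112, 81) = 1.
Track Bezout coefficients alongside the remainders: start with r₀ = 112 = a·1 + b·0 (s = 1, t = 0) and r₁ = 81 = a·0 + b·1 (s = 0, t = 1); each new remainder r_{k+1} = r_{k-1} − q_k·r_k inherits s_{k+1} = s_{k-1} − q_k·s_k, t_{k+1} = t_{k-1} − q_k·t_k, so r_k = a·s_k + b·t_k at every step:
  q = 1: r = 31, s = 1 − 1·0 = 1, t = 0 − 1·1 = -1  (check: 112·1 + 81·(-1) = 31)
  q = 2: r = 19, s = 0 − 2·1 = -2, t = 1 − 2·(-1) = 3  (check: 112·(-2) + 81·3 = 19)
  q = 1: r = 12, s = 1 − 1·(-2) = 3, t = -1 − 1·3 = -4  (check: 112·3 + 81·(-4) = 12)
  q = 1: r = 7, s = -2 − 1·3 = -5, t = 3 − 1·(-4) = 7  (check: 112·(-5) + 81·7 = 7)
  q = 1: r = 5, s = 3 − 1·(-5) = 8, t = -4 − 1·7 = -11  (check: 112·8 + 81·(-11) = 5)
  q = 1: r = 2, s = -5 − 1·8 = -13, t = 7 − 1·(-11) = 18  (check: 112·(-13) + 81·18 = 2)
  q = 2: r = 1, s = 8 − 2·(-13) = 34, t = -11 − 2·18 = -47  (check: 112·34 + 81·(-47) = 1)
The row with r = 1 (the gcd) gives the Bezout coefficients s = 34, t = -47.
Result: 112 · (34) + 81 · (-47) = 1.

gcd(112, 81) = 1; s = 34, t = -47 (check: 112·34 + 81·(-47) = 1).


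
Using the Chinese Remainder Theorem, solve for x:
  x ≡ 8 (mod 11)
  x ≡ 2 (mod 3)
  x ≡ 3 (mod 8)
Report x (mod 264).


Moduli 11, 3, 8 are pairwise coprime; by CRT there is a unique solution modulo M = 11 · 3 · 8 = 264.
Solve pairwise, accumulating the modulus:
  Start with x ≡ 8 (mod 11).
  Combine with x ≡ 2 (mod 3): since gcd(11, 3) = 1, we get a unique residue mod 33.
    Write x = 8 + 11·t and substitute into x ≡ 2 (mod 3): 11·t ≡ 2 − 8 = -6 (mod 3).
    Reduce coefficients mod 3: 2·t ≡ 0 (mod 3).
    The inverse of 2 mod 3 is 2 (since 2·2 = 4 = 1·3 + 1), so t ≡ 2·0 = 0 ≡ 0 (mod 3).
    Then x = 8 + 11·0 = 8, valid modulo lcm(11, 3) = 33: x ≡ 8 (mod 33).
  Combine with x ≡ 3 (mod 8): since gcd(33, 8) = 1, we get a unique residue mod 264.
    Write x = 8 + 33·t and substitute into x ≡ 3 (mod 8): 33·t ≡ 3 − 8 = -5 (mod 8).
    Reduce coefficients mod 8: 1·t ≡ 3 (mod 8).
    So t ≡ 3 (mod 8).
    Then x = 8 + 33·3 = 107, valid modulo lcm(33, 8) = 264: x ≡ 107 (mod 264).
Verify: 107 mod 11 = 8 ✓, 107 mod 3 = 2 ✓, 107 mod 8 = 3 ✓.

x ≡ 107 (mod 264).


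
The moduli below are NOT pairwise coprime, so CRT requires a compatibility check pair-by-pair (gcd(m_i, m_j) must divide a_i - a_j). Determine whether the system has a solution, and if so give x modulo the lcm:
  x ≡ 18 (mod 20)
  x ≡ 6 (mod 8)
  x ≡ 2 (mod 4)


Moduli 20, 8, 4 are not pairwise coprime, so CRT works modulo lcm(m_i) when all pairwise compatibility conditions hold.
Pairwise compatibility: gcd(m_i, m_j) must divide a_i - a_j for every pair.
Merge one congruence at a time:
  Start: x ≡ 18 (mod 20).
  Combine with x ≡ 6 (mod 8): gcd(20, 8) = 4; 6 - 18 = -12, which IS divisible by 4, so compatible.
    Write x = 18 + 20·t and substitute into x ≡ 6 (mod 8): 20·t ≡ 6 − 18 = -12 (mod 8).
    Divide the congruence (and modulus) by g = 4: 5·t ≡ -3 (mod 2).
    Reduce coefficients mod 2: 1·t ≡ 1 (mod 2).
    So t ≡ 1 (mod 2).
    Then x = 18 + 20·1 = 38, valid modulo lcm(20, 8) = 40: x ≡ 38 (mod 40).
  Combine with x ≡ 2 (mod 4): gcd(40, 4) = 4; 2 - 38 = -36, which IS divisible by 4, so compatible.
    Write x = 38 + 40·t and substitute into x ≡ 2 (mod 4): 40·t ≡ 2 − 38 = -36 (mod 4).
    Divide the congruence (and modulus) by g = 4: 10·t ≡ -9 (mod 1).
    Modulo 1 every t works; take t = 0.
    Then x = 38 + 40·0 = 38, valid modulo lcm(40, 4) = 40: x ≡ 38 (mod 40).
Verify: 38 mod 20 = 18, 38 mod 8 = 6, 38 mod 4 = 2.

x ≡ 38 (mod 40).


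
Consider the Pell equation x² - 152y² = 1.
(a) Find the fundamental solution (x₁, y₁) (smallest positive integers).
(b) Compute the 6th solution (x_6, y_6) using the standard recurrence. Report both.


Step 1: Find the fundamental solution (x₁, y₁) of x² - 152y² = 1.
  Expand √152 as a continued fraction. a₀ = ⌊√152⌋ = 12; iterate m_{k+1} = d_k·a_k − m_k, d_{k+1} = (152 − m_{k+1}²)/d_k, a_{k+1} = ⌊(a₀ + m_{k+1})/d_{k+1}⌋ (starting m₀ = 0, d₀ = 1), with convergents p_k = a_k·p_{k-1} + p_{k-2}, q_k = a_k·q_{k-1} + q_{k-2} (p₋₁ = 1, q₋₁ = 0):
  k = 0: a₀ = 12; p₀/q₀ = 12/1; p₀² − 152·q₀² = 144 − 152 = -8.
  k = 1: m = 12, d = 8, a = ⌊(12 + 12)/8⌋ = 3; p/q = (3·12 + 1)/(3·1 + 0) = 37/3; p² − 152·q² = 1369 − 1368 = 1.
  The first convergent with p² − 152·q² = 1 gives the fundamental solution (x₁, y₁) = (37, 3).
Step 2: Apply the recurrence (x_{n+1}, y_{n+1}) = (x₁x_n + 152y₁y_n, x₁y_n + y₁x_n) repeatedly.
  From (x_1, y_1) = (37, 3): x_2 = 37·37 + 152·3·3 = 2737; y_2 = 37·3 + 3·37 = 222.
  From (x_2, y_2) = (2737, 222): x_3 = 37·2737 + 152·3·222 = 202501; y_3 = 37·222 + 3·2737 = 16425.
  From (x_3, y_3) = (202501, 16425): x_4 = 37·202501 + 152·3·16425 = 14982337; y_4 = 37·16425 + 3·202501 = 1215228.
  From (x_4, y_4) = (14982337, 1215228): x_5 = 37·14982337 + 152·3·1215228 = 1108490437; y_5 = 37·1215228 + 3·14982337 = 89910447.
  From (x_5, y_5) = (1108490437, 89910447): x_6 = 37·1108490437 + 152·3·89910447 = 82013310001; y_6 = 37·89910447 + 3·1108490437 = 6652157850.
Step 3: Verify x_6² - 152·y_6² = 6726183017320126620001 - 6726183017320126620000 = 1 (should be 1). ✓

(x_1, y_1) = (37, 3); (x_6, y_6) = (82013310001, 6652157850).


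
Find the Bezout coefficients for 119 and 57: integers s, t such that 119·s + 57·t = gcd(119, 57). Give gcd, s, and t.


Euclidean algorithm on (119, 57) — divide until remainder is 0:
  119 = 2 · 57 + 5
  57 = 11 · 5 + 2
  5 = 2 · 2 + 1
  2 = 2 · 1 + 0
gcd(119, 57) = 1.
Track Bezout coefficients alongside the remainders: start with r₀ = 119 = a·1 + b·0 (s = 1, t = 0) and r₁ = 57 = a·0 + b·1 (s = 0, t = 1); each new remainder r_{k+1} = r_{k-1} − q_k·r_k inherits s_{k+1} = s_{k-1} − q_k·s_k, t_{k+1} = t_{k-1} − q_k·t_k, so r_k = a·s_k + b·t_k at every step:
  q = 2: r = 5, s = 1 − 2·0 = 1, t = 0 − 2·1 = -2  (check: 119·1 + 57·(-2) = 5)
  q = 11: r = 2, s = 0 − 11·1 = -11, t = 1 − 11·(-2) = 23  (check: 119·(-11) + 57·23 = 2)
  q = 2: r = 1, s = 1 − 2·(-11) = 23, t = -2 − 2·23 = -48  (check: 119·23 + 57·(-48) = 1)
The row with r = 1 (the gcd) gives the Bezout coefficients s = 23, t = -48.
Result: 119 · (23) + 57 · (-48) = 1.

gcd(119, 57) = 1; s = 23, t = -48 (check: 119·23 + 57·(-48) = 1).


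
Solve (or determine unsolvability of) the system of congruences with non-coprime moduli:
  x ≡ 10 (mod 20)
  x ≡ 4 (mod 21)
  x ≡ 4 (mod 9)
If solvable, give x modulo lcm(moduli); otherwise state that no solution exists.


Moduli 20, 21, 9 are not pairwise coprime, so CRT works modulo lcm(m_i) when all pairwise compatibility conditions hold.
Pairwise compatibility: gcd(m_i, m_j) must divide a_i - a_j for every pair.
Merge one congruence at a time:
  Start: x ≡ 10 (mod 20).
  Combine with x ≡ 4 (mod 21): gcd(20, 21) = 1; 4 - 10 = -6, which IS divisible by 1, so compatible.
    Write x = 10 + 20·t and substitute into x ≡ 4 (mod 21): 20·t ≡ 4 − 10 = -6 (mod 21).
    Reduce coefficients mod 21: 20·t ≡ 15 (mod 21).
    The inverse of 20 mod 21 is 20 (since 20·20 = 400 = 19·21 + 1), so t ≡ 20·15 = 300 ≡ 6 (mod 21).
    Then x = 10 + 20·6 = 130, valid modulo lcm(20, 21) = 420: x ≡ 130 (mod 420).
  Combine with x ≡ 4 (mod 9): gcd(420, 9) = 3; 4 - 130 = -126, which IS divisible by 3, so compatible.
    Write x = 130 + 420·t and substitute into x ≡ 4 (mod 9): 420·t ≡ 4 − 130 = -126 (mod 9).
    Divide the congruence (and modulus) by g = 3: 140·t ≡ -42 (mod 3).
    Reduce coefficients mod 3: 2·t ≡ 0 (mod 3).
    The inverse of 2 mod 3 is 2 (since 2·2 = 4 = 1·3 + 1), so t ≡ 2·0 = 0 ≡ 0 (mod 3).
    Then x = 130 + 420·0 = 130, valid modulo lcm(420, 9) = 1260: x ≡ 130 (mod 1260).
Verify: 130 mod 20 = 10, 130 mod 21 = 4, 130 mod 9 = 4.

x ≡ 130 (mod 1260).


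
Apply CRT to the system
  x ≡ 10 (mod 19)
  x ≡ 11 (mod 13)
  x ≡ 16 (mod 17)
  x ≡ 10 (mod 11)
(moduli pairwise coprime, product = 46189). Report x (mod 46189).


Product of moduli M = 19 · 13 · 17 · 11 = 46189.
Merge one congruence at a time:
  Start: x ≡ 10 (mod 19).
  Combine with x ≡ 11 (mod 13); new modulus lcm = 247.
    Write x = 10 + 19·t and substitute into x ≡ 11 (mod 13): 19·t ≡ 11 − 10 = 1 (mod 13).
    Reduce coefficients mod 13: 6·t ≡ 1 (mod 13).
    The inverse of 6 mod 13 is 11 (since 6·11 = 66 = 5·13 + 1), so t ≡ 11·1 = 11 ≡ 11 (mod 13).
    Then x = 10 + 19·11 = 219, valid modulo lcm(19, 13) = 247: x ≡ 219 (mod 247).
  Combine with x ≡ 16 (mod 17); new modulus lcm = 4199.
    Write x = 219 + 247·t and substitute into x ≡ 16 (mod 17): 247·t ≡ 16 − 219 = -203 (mod 17).
    Reduce coefficients mod 17: 9·t ≡ 1 (mod 17).
    The inverse of 9 mod 17 is 2 (since 9·2 = 18 = 1·17 + 1), so t ≡ 2·1 = 2 ≡ 2 (mod 17).
    Then x = 219 + 247·2 = 713, valid modulo lcm(247, 17) = 4199: x ≡ 713 (mod 4199).
  Combine with x ≡ 10 (mod 11); new modulus lcm = 46189.
    Write x = 713 + 4199·t and substitute into x ≡ 10 (mod 11): 4199·t ≡ 10 − 713 = -703 (mod 11).
    Reduce coefficients mod 11: 8·t ≡ 1 (mod 11).
    The inverse of 8 mod 11 is 7 (since 8·7 = 56 = 5·11 + 1), so t ≡ 7·1 = 7 ≡ 7 (mod 11).
    Then x = 713 + 4199·7 = 30106, valid modulo lcm(4199, 11) = 46189: x ≡ 30106 (mod 46189).
Verify against each original: 30106 mod 19 = 10, 30106 mod 13 = 11, 30106 mod 17 = 16, 30106 mod 11 = 10.

x ≡ 30106 (mod 46189).


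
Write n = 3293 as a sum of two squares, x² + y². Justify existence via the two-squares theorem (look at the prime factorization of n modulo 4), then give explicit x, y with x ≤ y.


Step 1: Factor n = 3293 = 37 · 89.
Step 2: Check the mod-4 condition on each prime factor: 37 ≡ 1 (mod 4), exponent 1; 89 ≡ 1 (mod 4), exponent 1.
All primes ≡ 3 (mod 4) appear to even exponent (or don't appear), so by the two-squares theorem n IS expressible as a sum of two squares.
Step 3: Build a representation. Here n = 37 · 89 is a product of primes ≡ 1 (mod 4). Each prime p ≡ 1 (mod 4) is itself a sum of two squares; find a² by testing p − a² for a perfect square:
  37: 37 − 1² = 36 = 6² ⇒ 37 = 1² + 6².
  89: 89 − 1² = 88, 89 − 2² = 85, 89 − 3² = 80, 89 − 4² = 73, 89 − 5² = 64 = 8² ⇒ 89 = 5² + 8².
  Combine using the Brahmagupta–Fibonacci identity (a² + b²)(c² + d²) = (ac − bd)² + (ad + bc)² = (ac + bd)² + (ad − bc)²:
  37 · 89 = 3293: from (1² + 6²)(5² + 8²), take (1·5 − 6·8, 1·8 + 6·5) = (5 − 48, 8 + 30) = (-43, 38); dropping signs (only squares matter) gives (43, 38); check 43² + 38² = 1849 + 1444 = 3293 ✓.
Step 4: Order so x ≤ y and verify: 38² + 43² = 1444 + 1849 = 3293 = n. ✓

n = 3293 = 38² + 43² (one valid representation with x ≤ y).
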